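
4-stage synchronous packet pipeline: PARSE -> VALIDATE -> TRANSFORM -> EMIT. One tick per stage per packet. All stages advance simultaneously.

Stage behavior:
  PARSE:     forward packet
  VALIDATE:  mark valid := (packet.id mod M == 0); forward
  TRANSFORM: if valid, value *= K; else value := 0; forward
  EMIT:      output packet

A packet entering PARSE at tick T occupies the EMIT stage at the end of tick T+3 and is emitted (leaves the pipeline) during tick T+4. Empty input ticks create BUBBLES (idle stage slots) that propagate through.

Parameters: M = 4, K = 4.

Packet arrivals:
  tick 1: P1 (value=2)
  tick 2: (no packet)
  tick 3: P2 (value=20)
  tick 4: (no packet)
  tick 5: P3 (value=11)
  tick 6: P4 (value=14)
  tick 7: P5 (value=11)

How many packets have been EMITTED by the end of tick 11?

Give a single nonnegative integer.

Tick 1: [PARSE:P1(v=2,ok=F), VALIDATE:-, TRANSFORM:-, EMIT:-] out:-; in:P1
Tick 2: [PARSE:-, VALIDATE:P1(v=2,ok=F), TRANSFORM:-, EMIT:-] out:-; in:-
Tick 3: [PARSE:P2(v=20,ok=F), VALIDATE:-, TRANSFORM:P1(v=0,ok=F), EMIT:-] out:-; in:P2
Tick 4: [PARSE:-, VALIDATE:P2(v=20,ok=F), TRANSFORM:-, EMIT:P1(v=0,ok=F)] out:-; in:-
Tick 5: [PARSE:P3(v=11,ok=F), VALIDATE:-, TRANSFORM:P2(v=0,ok=F), EMIT:-] out:P1(v=0); in:P3
Tick 6: [PARSE:P4(v=14,ok=F), VALIDATE:P3(v=11,ok=F), TRANSFORM:-, EMIT:P2(v=0,ok=F)] out:-; in:P4
Tick 7: [PARSE:P5(v=11,ok=F), VALIDATE:P4(v=14,ok=T), TRANSFORM:P3(v=0,ok=F), EMIT:-] out:P2(v=0); in:P5
Tick 8: [PARSE:-, VALIDATE:P5(v=11,ok=F), TRANSFORM:P4(v=56,ok=T), EMIT:P3(v=0,ok=F)] out:-; in:-
Tick 9: [PARSE:-, VALIDATE:-, TRANSFORM:P5(v=0,ok=F), EMIT:P4(v=56,ok=T)] out:P3(v=0); in:-
Tick 10: [PARSE:-, VALIDATE:-, TRANSFORM:-, EMIT:P5(v=0,ok=F)] out:P4(v=56); in:-
Tick 11: [PARSE:-, VALIDATE:-, TRANSFORM:-, EMIT:-] out:P5(v=0); in:-
Emitted by tick 11: ['P1', 'P2', 'P3', 'P4', 'P5']

Answer: 5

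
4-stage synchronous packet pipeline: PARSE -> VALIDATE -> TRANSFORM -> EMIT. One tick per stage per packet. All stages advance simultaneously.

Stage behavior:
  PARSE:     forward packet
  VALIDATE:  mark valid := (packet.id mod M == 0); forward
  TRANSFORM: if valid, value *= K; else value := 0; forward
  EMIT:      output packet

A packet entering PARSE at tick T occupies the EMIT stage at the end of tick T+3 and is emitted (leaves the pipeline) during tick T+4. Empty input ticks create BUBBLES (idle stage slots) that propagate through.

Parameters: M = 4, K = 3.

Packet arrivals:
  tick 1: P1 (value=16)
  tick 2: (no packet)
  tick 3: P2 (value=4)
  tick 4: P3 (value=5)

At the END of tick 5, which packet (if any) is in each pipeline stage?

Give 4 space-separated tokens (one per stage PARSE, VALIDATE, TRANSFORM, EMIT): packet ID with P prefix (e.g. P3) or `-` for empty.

Tick 1: [PARSE:P1(v=16,ok=F), VALIDATE:-, TRANSFORM:-, EMIT:-] out:-; in:P1
Tick 2: [PARSE:-, VALIDATE:P1(v=16,ok=F), TRANSFORM:-, EMIT:-] out:-; in:-
Tick 3: [PARSE:P2(v=4,ok=F), VALIDATE:-, TRANSFORM:P1(v=0,ok=F), EMIT:-] out:-; in:P2
Tick 4: [PARSE:P3(v=5,ok=F), VALIDATE:P2(v=4,ok=F), TRANSFORM:-, EMIT:P1(v=0,ok=F)] out:-; in:P3
Tick 5: [PARSE:-, VALIDATE:P3(v=5,ok=F), TRANSFORM:P2(v=0,ok=F), EMIT:-] out:P1(v=0); in:-
At end of tick 5: ['-', 'P3', 'P2', '-']

Answer: - P3 P2 -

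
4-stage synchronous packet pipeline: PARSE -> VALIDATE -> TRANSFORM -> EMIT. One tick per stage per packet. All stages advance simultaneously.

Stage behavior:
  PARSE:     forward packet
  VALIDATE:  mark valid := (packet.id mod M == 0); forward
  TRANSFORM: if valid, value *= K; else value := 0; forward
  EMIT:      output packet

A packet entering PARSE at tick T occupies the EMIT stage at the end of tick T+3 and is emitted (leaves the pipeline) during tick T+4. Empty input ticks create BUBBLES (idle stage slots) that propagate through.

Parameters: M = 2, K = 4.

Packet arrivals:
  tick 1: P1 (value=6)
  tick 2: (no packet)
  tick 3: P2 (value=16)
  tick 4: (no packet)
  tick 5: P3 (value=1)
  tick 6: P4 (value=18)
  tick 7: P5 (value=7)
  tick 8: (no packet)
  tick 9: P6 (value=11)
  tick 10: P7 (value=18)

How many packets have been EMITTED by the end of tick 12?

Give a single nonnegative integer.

Answer: 5

Derivation:
Tick 1: [PARSE:P1(v=6,ok=F), VALIDATE:-, TRANSFORM:-, EMIT:-] out:-; in:P1
Tick 2: [PARSE:-, VALIDATE:P1(v=6,ok=F), TRANSFORM:-, EMIT:-] out:-; in:-
Tick 3: [PARSE:P2(v=16,ok=F), VALIDATE:-, TRANSFORM:P1(v=0,ok=F), EMIT:-] out:-; in:P2
Tick 4: [PARSE:-, VALIDATE:P2(v=16,ok=T), TRANSFORM:-, EMIT:P1(v=0,ok=F)] out:-; in:-
Tick 5: [PARSE:P3(v=1,ok=F), VALIDATE:-, TRANSFORM:P2(v=64,ok=T), EMIT:-] out:P1(v=0); in:P3
Tick 6: [PARSE:P4(v=18,ok=F), VALIDATE:P3(v=1,ok=F), TRANSFORM:-, EMIT:P2(v=64,ok=T)] out:-; in:P4
Tick 7: [PARSE:P5(v=7,ok=F), VALIDATE:P4(v=18,ok=T), TRANSFORM:P3(v=0,ok=F), EMIT:-] out:P2(v=64); in:P5
Tick 8: [PARSE:-, VALIDATE:P5(v=7,ok=F), TRANSFORM:P4(v=72,ok=T), EMIT:P3(v=0,ok=F)] out:-; in:-
Tick 9: [PARSE:P6(v=11,ok=F), VALIDATE:-, TRANSFORM:P5(v=0,ok=F), EMIT:P4(v=72,ok=T)] out:P3(v=0); in:P6
Tick 10: [PARSE:P7(v=18,ok=F), VALIDATE:P6(v=11,ok=T), TRANSFORM:-, EMIT:P5(v=0,ok=F)] out:P4(v=72); in:P7
Tick 11: [PARSE:-, VALIDATE:P7(v=18,ok=F), TRANSFORM:P6(v=44,ok=T), EMIT:-] out:P5(v=0); in:-
Tick 12: [PARSE:-, VALIDATE:-, TRANSFORM:P7(v=0,ok=F), EMIT:P6(v=44,ok=T)] out:-; in:-
Emitted by tick 12: ['P1', 'P2', 'P3', 'P4', 'P5']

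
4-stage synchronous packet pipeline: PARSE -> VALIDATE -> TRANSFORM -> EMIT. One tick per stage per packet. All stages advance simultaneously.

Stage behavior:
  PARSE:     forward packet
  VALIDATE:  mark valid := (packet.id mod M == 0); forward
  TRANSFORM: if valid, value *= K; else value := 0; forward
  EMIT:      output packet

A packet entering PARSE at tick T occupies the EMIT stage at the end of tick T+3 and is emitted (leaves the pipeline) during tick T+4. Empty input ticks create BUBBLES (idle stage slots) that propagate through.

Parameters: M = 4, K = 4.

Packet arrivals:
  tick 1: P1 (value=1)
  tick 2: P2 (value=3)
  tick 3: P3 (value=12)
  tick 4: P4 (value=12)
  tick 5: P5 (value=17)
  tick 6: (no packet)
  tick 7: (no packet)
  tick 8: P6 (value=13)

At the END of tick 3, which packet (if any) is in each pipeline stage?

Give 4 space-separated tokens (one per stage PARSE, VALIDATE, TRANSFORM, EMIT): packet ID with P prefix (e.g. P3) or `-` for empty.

Tick 1: [PARSE:P1(v=1,ok=F), VALIDATE:-, TRANSFORM:-, EMIT:-] out:-; in:P1
Tick 2: [PARSE:P2(v=3,ok=F), VALIDATE:P1(v=1,ok=F), TRANSFORM:-, EMIT:-] out:-; in:P2
Tick 3: [PARSE:P3(v=12,ok=F), VALIDATE:P2(v=3,ok=F), TRANSFORM:P1(v=0,ok=F), EMIT:-] out:-; in:P3
At end of tick 3: ['P3', 'P2', 'P1', '-']

Answer: P3 P2 P1 -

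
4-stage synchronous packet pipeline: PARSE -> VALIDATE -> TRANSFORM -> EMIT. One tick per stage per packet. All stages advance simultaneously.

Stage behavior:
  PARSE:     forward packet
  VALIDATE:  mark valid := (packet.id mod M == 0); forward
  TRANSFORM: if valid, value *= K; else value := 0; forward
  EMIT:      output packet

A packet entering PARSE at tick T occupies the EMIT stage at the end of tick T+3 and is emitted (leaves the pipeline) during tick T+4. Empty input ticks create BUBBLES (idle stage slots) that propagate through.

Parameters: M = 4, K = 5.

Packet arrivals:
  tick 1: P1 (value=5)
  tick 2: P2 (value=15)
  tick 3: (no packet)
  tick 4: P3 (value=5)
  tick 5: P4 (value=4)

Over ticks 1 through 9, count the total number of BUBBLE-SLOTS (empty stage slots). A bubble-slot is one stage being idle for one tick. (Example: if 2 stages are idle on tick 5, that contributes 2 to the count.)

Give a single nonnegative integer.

Tick 1: [PARSE:P1(v=5,ok=F), VALIDATE:-, TRANSFORM:-, EMIT:-] out:-; bubbles=3
Tick 2: [PARSE:P2(v=15,ok=F), VALIDATE:P1(v=5,ok=F), TRANSFORM:-, EMIT:-] out:-; bubbles=2
Tick 3: [PARSE:-, VALIDATE:P2(v=15,ok=F), TRANSFORM:P1(v=0,ok=F), EMIT:-] out:-; bubbles=2
Tick 4: [PARSE:P3(v=5,ok=F), VALIDATE:-, TRANSFORM:P2(v=0,ok=F), EMIT:P1(v=0,ok=F)] out:-; bubbles=1
Tick 5: [PARSE:P4(v=4,ok=F), VALIDATE:P3(v=5,ok=F), TRANSFORM:-, EMIT:P2(v=0,ok=F)] out:P1(v=0); bubbles=1
Tick 6: [PARSE:-, VALIDATE:P4(v=4,ok=T), TRANSFORM:P3(v=0,ok=F), EMIT:-] out:P2(v=0); bubbles=2
Tick 7: [PARSE:-, VALIDATE:-, TRANSFORM:P4(v=20,ok=T), EMIT:P3(v=0,ok=F)] out:-; bubbles=2
Tick 8: [PARSE:-, VALIDATE:-, TRANSFORM:-, EMIT:P4(v=20,ok=T)] out:P3(v=0); bubbles=3
Tick 9: [PARSE:-, VALIDATE:-, TRANSFORM:-, EMIT:-] out:P4(v=20); bubbles=4
Total bubble-slots: 20

Answer: 20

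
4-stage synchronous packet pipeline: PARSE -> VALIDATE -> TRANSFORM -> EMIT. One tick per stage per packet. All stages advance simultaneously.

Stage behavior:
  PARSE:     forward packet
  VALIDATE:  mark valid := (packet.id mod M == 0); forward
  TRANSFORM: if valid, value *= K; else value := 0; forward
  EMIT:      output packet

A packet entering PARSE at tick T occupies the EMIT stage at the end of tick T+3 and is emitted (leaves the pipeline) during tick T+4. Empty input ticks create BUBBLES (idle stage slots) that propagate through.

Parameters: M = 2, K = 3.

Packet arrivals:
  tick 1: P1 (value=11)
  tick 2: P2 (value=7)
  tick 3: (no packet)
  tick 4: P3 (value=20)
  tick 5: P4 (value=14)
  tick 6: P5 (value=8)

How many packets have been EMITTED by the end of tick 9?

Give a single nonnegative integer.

Tick 1: [PARSE:P1(v=11,ok=F), VALIDATE:-, TRANSFORM:-, EMIT:-] out:-; in:P1
Tick 2: [PARSE:P2(v=7,ok=F), VALIDATE:P1(v=11,ok=F), TRANSFORM:-, EMIT:-] out:-; in:P2
Tick 3: [PARSE:-, VALIDATE:P2(v=7,ok=T), TRANSFORM:P1(v=0,ok=F), EMIT:-] out:-; in:-
Tick 4: [PARSE:P3(v=20,ok=F), VALIDATE:-, TRANSFORM:P2(v=21,ok=T), EMIT:P1(v=0,ok=F)] out:-; in:P3
Tick 5: [PARSE:P4(v=14,ok=F), VALIDATE:P3(v=20,ok=F), TRANSFORM:-, EMIT:P2(v=21,ok=T)] out:P1(v=0); in:P4
Tick 6: [PARSE:P5(v=8,ok=F), VALIDATE:P4(v=14,ok=T), TRANSFORM:P3(v=0,ok=F), EMIT:-] out:P2(v=21); in:P5
Tick 7: [PARSE:-, VALIDATE:P5(v=8,ok=F), TRANSFORM:P4(v=42,ok=T), EMIT:P3(v=0,ok=F)] out:-; in:-
Tick 8: [PARSE:-, VALIDATE:-, TRANSFORM:P5(v=0,ok=F), EMIT:P4(v=42,ok=T)] out:P3(v=0); in:-
Tick 9: [PARSE:-, VALIDATE:-, TRANSFORM:-, EMIT:P5(v=0,ok=F)] out:P4(v=42); in:-
Emitted by tick 9: ['P1', 'P2', 'P3', 'P4']

Answer: 4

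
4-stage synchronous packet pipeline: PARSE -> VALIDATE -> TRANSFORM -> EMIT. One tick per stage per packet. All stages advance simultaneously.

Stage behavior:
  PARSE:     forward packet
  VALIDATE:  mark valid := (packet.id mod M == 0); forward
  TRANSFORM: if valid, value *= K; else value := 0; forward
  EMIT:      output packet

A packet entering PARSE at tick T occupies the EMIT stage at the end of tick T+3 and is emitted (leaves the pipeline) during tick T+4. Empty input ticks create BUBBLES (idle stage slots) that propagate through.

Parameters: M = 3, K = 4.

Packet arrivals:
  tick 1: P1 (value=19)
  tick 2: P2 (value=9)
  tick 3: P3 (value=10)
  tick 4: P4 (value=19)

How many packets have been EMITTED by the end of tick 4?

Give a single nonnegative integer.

Answer: 0

Derivation:
Tick 1: [PARSE:P1(v=19,ok=F), VALIDATE:-, TRANSFORM:-, EMIT:-] out:-; in:P1
Tick 2: [PARSE:P2(v=9,ok=F), VALIDATE:P1(v=19,ok=F), TRANSFORM:-, EMIT:-] out:-; in:P2
Tick 3: [PARSE:P3(v=10,ok=F), VALIDATE:P2(v=9,ok=F), TRANSFORM:P1(v=0,ok=F), EMIT:-] out:-; in:P3
Tick 4: [PARSE:P4(v=19,ok=F), VALIDATE:P3(v=10,ok=T), TRANSFORM:P2(v=0,ok=F), EMIT:P1(v=0,ok=F)] out:-; in:P4
Emitted by tick 4: []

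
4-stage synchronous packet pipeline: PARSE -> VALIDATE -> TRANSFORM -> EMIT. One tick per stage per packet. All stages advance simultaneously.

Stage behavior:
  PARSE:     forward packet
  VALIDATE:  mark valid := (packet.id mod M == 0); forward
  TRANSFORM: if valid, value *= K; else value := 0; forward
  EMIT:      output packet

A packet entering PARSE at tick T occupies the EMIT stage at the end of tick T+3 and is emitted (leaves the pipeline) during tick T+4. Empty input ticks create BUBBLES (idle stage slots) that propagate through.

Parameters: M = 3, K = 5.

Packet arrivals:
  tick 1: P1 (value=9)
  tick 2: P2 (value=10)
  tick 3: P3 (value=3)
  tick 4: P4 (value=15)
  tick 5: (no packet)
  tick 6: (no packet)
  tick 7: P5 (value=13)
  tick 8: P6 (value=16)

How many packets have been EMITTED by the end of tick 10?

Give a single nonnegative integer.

Tick 1: [PARSE:P1(v=9,ok=F), VALIDATE:-, TRANSFORM:-, EMIT:-] out:-; in:P1
Tick 2: [PARSE:P2(v=10,ok=F), VALIDATE:P1(v=9,ok=F), TRANSFORM:-, EMIT:-] out:-; in:P2
Tick 3: [PARSE:P3(v=3,ok=F), VALIDATE:P2(v=10,ok=F), TRANSFORM:P1(v=0,ok=F), EMIT:-] out:-; in:P3
Tick 4: [PARSE:P4(v=15,ok=F), VALIDATE:P3(v=3,ok=T), TRANSFORM:P2(v=0,ok=F), EMIT:P1(v=0,ok=F)] out:-; in:P4
Tick 5: [PARSE:-, VALIDATE:P4(v=15,ok=F), TRANSFORM:P3(v=15,ok=T), EMIT:P2(v=0,ok=F)] out:P1(v=0); in:-
Tick 6: [PARSE:-, VALIDATE:-, TRANSFORM:P4(v=0,ok=F), EMIT:P3(v=15,ok=T)] out:P2(v=0); in:-
Tick 7: [PARSE:P5(v=13,ok=F), VALIDATE:-, TRANSFORM:-, EMIT:P4(v=0,ok=F)] out:P3(v=15); in:P5
Tick 8: [PARSE:P6(v=16,ok=F), VALIDATE:P5(v=13,ok=F), TRANSFORM:-, EMIT:-] out:P4(v=0); in:P6
Tick 9: [PARSE:-, VALIDATE:P6(v=16,ok=T), TRANSFORM:P5(v=0,ok=F), EMIT:-] out:-; in:-
Tick 10: [PARSE:-, VALIDATE:-, TRANSFORM:P6(v=80,ok=T), EMIT:P5(v=0,ok=F)] out:-; in:-
Emitted by tick 10: ['P1', 'P2', 'P3', 'P4']

Answer: 4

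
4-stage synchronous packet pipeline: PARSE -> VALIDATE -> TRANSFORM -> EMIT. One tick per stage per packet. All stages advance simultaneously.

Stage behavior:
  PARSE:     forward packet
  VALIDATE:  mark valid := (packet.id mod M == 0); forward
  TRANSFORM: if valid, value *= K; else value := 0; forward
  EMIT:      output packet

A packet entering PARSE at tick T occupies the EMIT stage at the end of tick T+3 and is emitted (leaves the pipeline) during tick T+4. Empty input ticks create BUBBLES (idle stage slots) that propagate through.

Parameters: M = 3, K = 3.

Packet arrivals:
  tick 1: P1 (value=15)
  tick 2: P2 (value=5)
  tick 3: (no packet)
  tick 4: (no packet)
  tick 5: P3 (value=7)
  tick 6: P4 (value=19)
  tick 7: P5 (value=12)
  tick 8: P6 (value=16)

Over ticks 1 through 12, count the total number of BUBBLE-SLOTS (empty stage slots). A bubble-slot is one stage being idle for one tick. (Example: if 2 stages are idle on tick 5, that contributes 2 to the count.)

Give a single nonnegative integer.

Tick 1: [PARSE:P1(v=15,ok=F), VALIDATE:-, TRANSFORM:-, EMIT:-] out:-; bubbles=3
Tick 2: [PARSE:P2(v=5,ok=F), VALIDATE:P1(v=15,ok=F), TRANSFORM:-, EMIT:-] out:-; bubbles=2
Tick 3: [PARSE:-, VALIDATE:P2(v=5,ok=F), TRANSFORM:P1(v=0,ok=F), EMIT:-] out:-; bubbles=2
Tick 4: [PARSE:-, VALIDATE:-, TRANSFORM:P2(v=0,ok=F), EMIT:P1(v=0,ok=F)] out:-; bubbles=2
Tick 5: [PARSE:P3(v=7,ok=F), VALIDATE:-, TRANSFORM:-, EMIT:P2(v=0,ok=F)] out:P1(v=0); bubbles=2
Tick 6: [PARSE:P4(v=19,ok=F), VALIDATE:P3(v=7,ok=T), TRANSFORM:-, EMIT:-] out:P2(v=0); bubbles=2
Tick 7: [PARSE:P5(v=12,ok=F), VALIDATE:P4(v=19,ok=F), TRANSFORM:P3(v=21,ok=T), EMIT:-] out:-; bubbles=1
Tick 8: [PARSE:P6(v=16,ok=F), VALIDATE:P5(v=12,ok=F), TRANSFORM:P4(v=0,ok=F), EMIT:P3(v=21,ok=T)] out:-; bubbles=0
Tick 9: [PARSE:-, VALIDATE:P6(v=16,ok=T), TRANSFORM:P5(v=0,ok=F), EMIT:P4(v=0,ok=F)] out:P3(v=21); bubbles=1
Tick 10: [PARSE:-, VALIDATE:-, TRANSFORM:P6(v=48,ok=T), EMIT:P5(v=0,ok=F)] out:P4(v=0); bubbles=2
Tick 11: [PARSE:-, VALIDATE:-, TRANSFORM:-, EMIT:P6(v=48,ok=T)] out:P5(v=0); bubbles=3
Tick 12: [PARSE:-, VALIDATE:-, TRANSFORM:-, EMIT:-] out:P6(v=48); bubbles=4
Total bubble-slots: 24

Answer: 24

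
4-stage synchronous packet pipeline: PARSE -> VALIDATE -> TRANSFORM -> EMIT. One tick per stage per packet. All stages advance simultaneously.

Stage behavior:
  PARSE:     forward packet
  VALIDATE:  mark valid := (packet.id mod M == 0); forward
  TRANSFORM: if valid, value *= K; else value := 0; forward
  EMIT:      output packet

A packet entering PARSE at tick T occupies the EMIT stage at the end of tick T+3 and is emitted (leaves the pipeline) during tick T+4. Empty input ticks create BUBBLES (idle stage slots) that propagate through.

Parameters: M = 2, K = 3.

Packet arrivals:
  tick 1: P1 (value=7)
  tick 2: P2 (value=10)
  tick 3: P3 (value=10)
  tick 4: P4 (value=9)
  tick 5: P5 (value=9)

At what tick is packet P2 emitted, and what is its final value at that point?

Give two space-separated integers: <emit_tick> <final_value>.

Answer: 6 30

Derivation:
Tick 1: [PARSE:P1(v=7,ok=F), VALIDATE:-, TRANSFORM:-, EMIT:-] out:-; in:P1
Tick 2: [PARSE:P2(v=10,ok=F), VALIDATE:P1(v=7,ok=F), TRANSFORM:-, EMIT:-] out:-; in:P2
Tick 3: [PARSE:P3(v=10,ok=F), VALIDATE:P2(v=10,ok=T), TRANSFORM:P1(v=0,ok=F), EMIT:-] out:-; in:P3
Tick 4: [PARSE:P4(v=9,ok=F), VALIDATE:P3(v=10,ok=F), TRANSFORM:P2(v=30,ok=T), EMIT:P1(v=0,ok=F)] out:-; in:P4
Tick 5: [PARSE:P5(v=9,ok=F), VALIDATE:P4(v=9,ok=T), TRANSFORM:P3(v=0,ok=F), EMIT:P2(v=30,ok=T)] out:P1(v=0); in:P5
Tick 6: [PARSE:-, VALIDATE:P5(v=9,ok=F), TRANSFORM:P4(v=27,ok=T), EMIT:P3(v=0,ok=F)] out:P2(v=30); in:-
Tick 7: [PARSE:-, VALIDATE:-, TRANSFORM:P5(v=0,ok=F), EMIT:P4(v=27,ok=T)] out:P3(v=0); in:-
Tick 8: [PARSE:-, VALIDATE:-, TRANSFORM:-, EMIT:P5(v=0,ok=F)] out:P4(v=27); in:-
Tick 9: [PARSE:-, VALIDATE:-, TRANSFORM:-, EMIT:-] out:P5(v=0); in:-
P2: arrives tick 2, valid=True (id=2, id%2=0), emit tick 6, final value 30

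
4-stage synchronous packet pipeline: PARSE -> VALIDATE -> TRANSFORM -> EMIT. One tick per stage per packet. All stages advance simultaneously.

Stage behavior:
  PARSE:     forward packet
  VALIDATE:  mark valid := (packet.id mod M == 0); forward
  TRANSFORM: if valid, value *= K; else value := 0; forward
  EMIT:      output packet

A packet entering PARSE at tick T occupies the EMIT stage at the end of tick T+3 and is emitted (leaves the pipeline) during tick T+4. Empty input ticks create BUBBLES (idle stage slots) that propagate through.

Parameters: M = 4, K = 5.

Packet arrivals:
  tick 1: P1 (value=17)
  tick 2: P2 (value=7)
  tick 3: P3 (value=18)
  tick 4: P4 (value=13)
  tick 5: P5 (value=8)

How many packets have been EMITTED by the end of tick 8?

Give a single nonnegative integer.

Answer: 4

Derivation:
Tick 1: [PARSE:P1(v=17,ok=F), VALIDATE:-, TRANSFORM:-, EMIT:-] out:-; in:P1
Tick 2: [PARSE:P2(v=7,ok=F), VALIDATE:P1(v=17,ok=F), TRANSFORM:-, EMIT:-] out:-; in:P2
Tick 3: [PARSE:P3(v=18,ok=F), VALIDATE:P2(v=7,ok=F), TRANSFORM:P1(v=0,ok=F), EMIT:-] out:-; in:P3
Tick 4: [PARSE:P4(v=13,ok=F), VALIDATE:P3(v=18,ok=F), TRANSFORM:P2(v=0,ok=F), EMIT:P1(v=0,ok=F)] out:-; in:P4
Tick 5: [PARSE:P5(v=8,ok=F), VALIDATE:P4(v=13,ok=T), TRANSFORM:P3(v=0,ok=F), EMIT:P2(v=0,ok=F)] out:P1(v=0); in:P5
Tick 6: [PARSE:-, VALIDATE:P5(v=8,ok=F), TRANSFORM:P4(v=65,ok=T), EMIT:P3(v=0,ok=F)] out:P2(v=0); in:-
Tick 7: [PARSE:-, VALIDATE:-, TRANSFORM:P5(v=0,ok=F), EMIT:P4(v=65,ok=T)] out:P3(v=0); in:-
Tick 8: [PARSE:-, VALIDATE:-, TRANSFORM:-, EMIT:P5(v=0,ok=F)] out:P4(v=65); in:-
Emitted by tick 8: ['P1', 'P2', 'P3', 'P4']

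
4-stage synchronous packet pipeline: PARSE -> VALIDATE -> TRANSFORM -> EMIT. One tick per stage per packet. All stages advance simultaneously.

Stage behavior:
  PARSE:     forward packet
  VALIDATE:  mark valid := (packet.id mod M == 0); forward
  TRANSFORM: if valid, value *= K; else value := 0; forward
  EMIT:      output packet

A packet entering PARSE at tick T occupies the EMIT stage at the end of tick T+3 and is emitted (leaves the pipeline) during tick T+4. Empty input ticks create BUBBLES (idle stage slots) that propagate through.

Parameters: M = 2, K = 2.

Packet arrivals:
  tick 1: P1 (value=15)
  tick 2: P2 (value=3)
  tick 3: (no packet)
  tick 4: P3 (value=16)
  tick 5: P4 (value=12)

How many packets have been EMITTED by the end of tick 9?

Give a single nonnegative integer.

Answer: 4

Derivation:
Tick 1: [PARSE:P1(v=15,ok=F), VALIDATE:-, TRANSFORM:-, EMIT:-] out:-; in:P1
Tick 2: [PARSE:P2(v=3,ok=F), VALIDATE:P1(v=15,ok=F), TRANSFORM:-, EMIT:-] out:-; in:P2
Tick 3: [PARSE:-, VALIDATE:P2(v=3,ok=T), TRANSFORM:P1(v=0,ok=F), EMIT:-] out:-; in:-
Tick 4: [PARSE:P3(v=16,ok=F), VALIDATE:-, TRANSFORM:P2(v=6,ok=T), EMIT:P1(v=0,ok=F)] out:-; in:P3
Tick 5: [PARSE:P4(v=12,ok=F), VALIDATE:P3(v=16,ok=F), TRANSFORM:-, EMIT:P2(v=6,ok=T)] out:P1(v=0); in:P4
Tick 6: [PARSE:-, VALIDATE:P4(v=12,ok=T), TRANSFORM:P3(v=0,ok=F), EMIT:-] out:P2(v=6); in:-
Tick 7: [PARSE:-, VALIDATE:-, TRANSFORM:P4(v=24,ok=T), EMIT:P3(v=0,ok=F)] out:-; in:-
Tick 8: [PARSE:-, VALIDATE:-, TRANSFORM:-, EMIT:P4(v=24,ok=T)] out:P3(v=0); in:-
Tick 9: [PARSE:-, VALIDATE:-, TRANSFORM:-, EMIT:-] out:P4(v=24); in:-
Emitted by tick 9: ['P1', 'P2', 'P3', 'P4']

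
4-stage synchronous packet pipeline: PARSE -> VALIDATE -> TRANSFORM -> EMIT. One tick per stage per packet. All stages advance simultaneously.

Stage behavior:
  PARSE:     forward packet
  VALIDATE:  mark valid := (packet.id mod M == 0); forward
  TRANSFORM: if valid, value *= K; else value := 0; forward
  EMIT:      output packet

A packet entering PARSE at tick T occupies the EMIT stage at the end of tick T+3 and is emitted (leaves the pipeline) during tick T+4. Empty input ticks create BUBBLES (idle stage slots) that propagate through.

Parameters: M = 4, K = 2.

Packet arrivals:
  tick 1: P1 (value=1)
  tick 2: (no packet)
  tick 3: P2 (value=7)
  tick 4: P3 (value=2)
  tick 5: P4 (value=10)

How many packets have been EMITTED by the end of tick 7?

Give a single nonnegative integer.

Tick 1: [PARSE:P1(v=1,ok=F), VALIDATE:-, TRANSFORM:-, EMIT:-] out:-; in:P1
Tick 2: [PARSE:-, VALIDATE:P1(v=1,ok=F), TRANSFORM:-, EMIT:-] out:-; in:-
Tick 3: [PARSE:P2(v=7,ok=F), VALIDATE:-, TRANSFORM:P1(v=0,ok=F), EMIT:-] out:-; in:P2
Tick 4: [PARSE:P3(v=2,ok=F), VALIDATE:P2(v=7,ok=F), TRANSFORM:-, EMIT:P1(v=0,ok=F)] out:-; in:P3
Tick 5: [PARSE:P4(v=10,ok=F), VALIDATE:P3(v=2,ok=F), TRANSFORM:P2(v=0,ok=F), EMIT:-] out:P1(v=0); in:P4
Tick 6: [PARSE:-, VALIDATE:P4(v=10,ok=T), TRANSFORM:P3(v=0,ok=F), EMIT:P2(v=0,ok=F)] out:-; in:-
Tick 7: [PARSE:-, VALIDATE:-, TRANSFORM:P4(v=20,ok=T), EMIT:P3(v=0,ok=F)] out:P2(v=0); in:-
Emitted by tick 7: ['P1', 'P2']

Answer: 2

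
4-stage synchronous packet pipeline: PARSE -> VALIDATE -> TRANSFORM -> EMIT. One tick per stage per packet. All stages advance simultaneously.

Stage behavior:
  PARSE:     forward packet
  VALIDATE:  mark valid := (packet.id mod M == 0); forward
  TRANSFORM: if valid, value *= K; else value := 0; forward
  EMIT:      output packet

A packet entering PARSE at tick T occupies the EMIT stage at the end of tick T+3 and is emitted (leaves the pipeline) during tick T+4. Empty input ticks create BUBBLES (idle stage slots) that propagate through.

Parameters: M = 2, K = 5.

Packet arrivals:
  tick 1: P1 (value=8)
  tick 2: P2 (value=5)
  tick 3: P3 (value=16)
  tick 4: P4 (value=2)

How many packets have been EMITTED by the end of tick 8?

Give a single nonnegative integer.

Tick 1: [PARSE:P1(v=8,ok=F), VALIDATE:-, TRANSFORM:-, EMIT:-] out:-; in:P1
Tick 2: [PARSE:P2(v=5,ok=F), VALIDATE:P1(v=8,ok=F), TRANSFORM:-, EMIT:-] out:-; in:P2
Tick 3: [PARSE:P3(v=16,ok=F), VALIDATE:P2(v=5,ok=T), TRANSFORM:P1(v=0,ok=F), EMIT:-] out:-; in:P3
Tick 4: [PARSE:P4(v=2,ok=F), VALIDATE:P3(v=16,ok=F), TRANSFORM:P2(v=25,ok=T), EMIT:P1(v=0,ok=F)] out:-; in:P4
Tick 5: [PARSE:-, VALIDATE:P4(v=2,ok=T), TRANSFORM:P3(v=0,ok=F), EMIT:P2(v=25,ok=T)] out:P1(v=0); in:-
Tick 6: [PARSE:-, VALIDATE:-, TRANSFORM:P4(v=10,ok=T), EMIT:P3(v=0,ok=F)] out:P2(v=25); in:-
Tick 7: [PARSE:-, VALIDATE:-, TRANSFORM:-, EMIT:P4(v=10,ok=T)] out:P3(v=0); in:-
Tick 8: [PARSE:-, VALIDATE:-, TRANSFORM:-, EMIT:-] out:P4(v=10); in:-
Emitted by tick 8: ['P1', 'P2', 'P3', 'P4']

Answer: 4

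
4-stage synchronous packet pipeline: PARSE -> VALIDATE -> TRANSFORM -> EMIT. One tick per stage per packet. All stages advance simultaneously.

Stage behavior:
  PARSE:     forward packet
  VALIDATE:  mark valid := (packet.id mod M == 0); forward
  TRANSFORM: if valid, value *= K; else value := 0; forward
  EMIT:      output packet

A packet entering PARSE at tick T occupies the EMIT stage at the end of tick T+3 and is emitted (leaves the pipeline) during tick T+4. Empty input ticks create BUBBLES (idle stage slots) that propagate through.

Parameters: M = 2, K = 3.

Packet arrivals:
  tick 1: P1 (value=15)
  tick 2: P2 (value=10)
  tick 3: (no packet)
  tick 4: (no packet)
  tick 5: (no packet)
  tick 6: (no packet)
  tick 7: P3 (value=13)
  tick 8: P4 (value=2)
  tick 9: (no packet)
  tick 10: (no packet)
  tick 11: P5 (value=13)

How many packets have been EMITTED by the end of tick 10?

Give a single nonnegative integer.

Answer: 2

Derivation:
Tick 1: [PARSE:P1(v=15,ok=F), VALIDATE:-, TRANSFORM:-, EMIT:-] out:-; in:P1
Tick 2: [PARSE:P2(v=10,ok=F), VALIDATE:P1(v=15,ok=F), TRANSFORM:-, EMIT:-] out:-; in:P2
Tick 3: [PARSE:-, VALIDATE:P2(v=10,ok=T), TRANSFORM:P1(v=0,ok=F), EMIT:-] out:-; in:-
Tick 4: [PARSE:-, VALIDATE:-, TRANSFORM:P2(v=30,ok=T), EMIT:P1(v=0,ok=F)] out:-; in:-
Tick 5: [PARSE:-, VALIDATE:-, TRANSFORM:-, EMIT:P2(v=30,ok=T)] out:P1(v=0); in:-
Tick 6: [PARSE:-, VALIDATE:-, TRANSFORM:-, EMIT:-] out:P2(v=30); in:-
Tick 7: [PARSE:P3(v=13,ok=F), VALIDATE:-, TRANSFORM:-, EMIT:-] out:-; in:P3
Tick 8: [PARSE:P4(v=2,ok=F), VALIDATE:P3(v=13,ok=F), TRANSFORM:-, EMIT:-] out:-; in:P4
Tick 9: [PARSE:-, VALIDATE:P4(v=2,ok=T), TRANSFORM:P3(v=0,ok=F), EMIT:-] out:-; in:-
Tick 10: [PARSE:-, VALIDATE:-, TRANSFORM:P4(v=6,ok=T), EMIT:P3(v=0,ok=F)] out:-; in:-
Emitted by tick 10: ['P1', 'P2']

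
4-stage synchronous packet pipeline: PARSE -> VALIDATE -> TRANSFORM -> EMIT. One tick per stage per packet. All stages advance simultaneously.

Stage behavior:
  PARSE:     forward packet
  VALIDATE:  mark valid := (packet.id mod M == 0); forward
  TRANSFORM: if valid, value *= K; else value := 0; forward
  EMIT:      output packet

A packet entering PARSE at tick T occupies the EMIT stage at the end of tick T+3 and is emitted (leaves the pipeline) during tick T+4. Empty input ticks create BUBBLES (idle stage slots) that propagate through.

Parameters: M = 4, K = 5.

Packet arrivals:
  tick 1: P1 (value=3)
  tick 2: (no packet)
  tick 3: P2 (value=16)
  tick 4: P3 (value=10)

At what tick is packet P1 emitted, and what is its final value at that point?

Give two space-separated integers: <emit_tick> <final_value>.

Tick 1: [PARSE:P1(v=3,ok=F), VALIDATE:-, TRANSFORM:-, EMIT:-] out:-; in:P1
Tick 2: [PARSE:-, VALIDATE:P1(v=3,ok=F), TRANSFORM:-, EMIT:-] out:-; in:-
Tick 3: [PARSE:P2(v=16,ok=F), VALIDATE:-, TRANSFORM:P1(v=0,ok=F), EMIT:-] out:-; in:P2
Tick 4: [PARSE:P3(v=10,ok=F), VALIDATE:P2(v=16,ok=F), TRANSFORM:-, EMIT:P1(v=0,ok=F)] out:-; in:P3
Tick 5: [PARSE:-, VALIDATE:P3(v=10,ok=F), TRANSFORM:P2(v=0,ok=F), EMIT:-] out:P1(v=0); in:-
Tick 6: [PARSE:-, VALIDATE:-, TRANSFORM:P3(v=0,ok=F), EMIT:P2(v=0,ok=F)] out:-; in:-
Tick 7: [PARSE:-, VALIDATE:-, TRANSFORM:-, EMIT:P3(v=0,ok=F)] out:P2(v=0); in:-
Tick 8: [PARSE:-, VALIDATE:-, TRANSFORM:-, EMIT:-] out:P3(v=0); in:-
P1: arrives tick 1, valid=False (id=1, id%4=1), emit tick 5, final value 0

Answer: 5 0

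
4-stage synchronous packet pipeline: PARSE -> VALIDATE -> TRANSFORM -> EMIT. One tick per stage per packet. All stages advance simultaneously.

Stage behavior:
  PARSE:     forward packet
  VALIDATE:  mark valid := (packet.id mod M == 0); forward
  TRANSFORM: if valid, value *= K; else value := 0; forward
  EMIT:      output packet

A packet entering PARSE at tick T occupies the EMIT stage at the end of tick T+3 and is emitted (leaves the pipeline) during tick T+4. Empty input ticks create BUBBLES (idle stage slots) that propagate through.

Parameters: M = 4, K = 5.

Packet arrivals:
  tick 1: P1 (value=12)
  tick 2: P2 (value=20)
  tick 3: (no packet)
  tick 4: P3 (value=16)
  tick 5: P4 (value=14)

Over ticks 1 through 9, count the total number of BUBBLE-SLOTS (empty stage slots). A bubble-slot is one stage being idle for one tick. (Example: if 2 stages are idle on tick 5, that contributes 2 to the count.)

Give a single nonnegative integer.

Tick 1: [PARSE:P1(v=12,ok=F), VALIDATE:-, TRANSFORM:-, EMIT:-] out:-; bubbles=3
Tick 2: [PARSE:P2(v=20,ok=F), VALIDATE:P1(v=12,ok=F), TRANSFORM:-, EMIT:-] out:-; bubbles=2
Tick 3: [PARSE:-, VALIDATE:P2(v=20,ok=F), TRANSFORM:P1(v=0,ok=F), EMIT:-] out:-; bubbles=2
Tick 4: [PARSE:P3(v=16,ok=F), VALIDATE:-, TRANSFORM:P2(v=0,ok=F), EMIT:P1(v=0,ok=F)] out:-; bubbles=1
Tick 5: [PARSE:P4(v=14,ok=F), VALIDATE:P3(v=16,ok=F), TRANSFORM:-, EMIT:P2(v=0,ok=F)] out:P1(v=0); bubbles=1
Tick 6: [PARSE:-, VALIDATE:P4(v=14,ok=T), TRANSFORM:P3(v=0,ok=F), EMIT:-] out:P2(v=0); bubbles=2
Tick 7: [PARSE:-, VALIDATE:-, TRANSFORM:P4(v=70,ok=T), EMIT:P3(v=0,ok=F)] out:-; bubbles=2
Tick 8: [PARSE:-, VALIDATE:-, TRANSFORM:-, EMIT:P4(v=70,ok=T)] out:P3(v=0); bubbles=3
Tick 9: [PARSE:-, VALIDATE:-, TRANSFORM:-, EMIT:-] out:P4(v=70); bubbles=4
Total bubble-slots: 20

Answer: 20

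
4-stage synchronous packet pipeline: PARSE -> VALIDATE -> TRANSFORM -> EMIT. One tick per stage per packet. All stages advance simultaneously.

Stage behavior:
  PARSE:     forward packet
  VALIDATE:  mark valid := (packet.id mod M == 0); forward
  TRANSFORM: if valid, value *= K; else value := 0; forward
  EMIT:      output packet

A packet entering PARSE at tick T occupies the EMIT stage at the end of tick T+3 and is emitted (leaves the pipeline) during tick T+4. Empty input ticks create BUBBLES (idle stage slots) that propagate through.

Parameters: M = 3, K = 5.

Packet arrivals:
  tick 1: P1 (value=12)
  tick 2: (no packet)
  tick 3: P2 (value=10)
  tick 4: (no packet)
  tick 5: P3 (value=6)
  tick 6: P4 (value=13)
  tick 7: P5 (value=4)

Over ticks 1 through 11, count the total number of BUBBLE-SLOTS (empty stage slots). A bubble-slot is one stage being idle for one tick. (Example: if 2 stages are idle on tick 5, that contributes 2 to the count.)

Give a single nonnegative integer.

Tick 1: [PARSE:P1(v=12,ok=F), VALIDATE:-, TRANSFORM:-, EMIT:-] out:-; bubbles=3
Tick 2: [PARSE:-, VALIDATE:P1(v=12,ok=F), TRANSFORM:-, EMIT:-] out:-; bubbles=3
Tick 3: [PARSE:P2(v=10,ok=F), VALIDATE:-, TRANSFORM:P1(v=0,ok=F), EMIT:-] out:-; bubbles=2
Tick 4: [PARSE:-, VALIDATE:P2(v=10,ok=F), TRANSFORM:-, EMIT:P1(v=0,ok=F)] out:-; bubbles=2
Tick 5: [PARSE:P3(v=6,ok=F), VALIDATE:-, TRANSFORM:P2(v=0,ok=F), EMIT:-] out:P1(v=0); bubbles=2
Tick 6: [PARSE:P4(v=13,ok=F), VALIDATE:P3(v=6,ok=T), TRANSFORM:-, EMIT:P2(v=0,ok=F)] out:-; bubbles=1
Tick 7: [PARSE:P5(v=4,ok=F), VALIDATE:P4(v=13,ok=F), TRANSFORM:P3(v=30,ok=T), EMIT:-] out:P2(v=0); bubbles=1
Tick 8: [PARSE:-, VALIDATE:P5(v=4,ok=F), TRANSFORM:P4(v=0,ok=F), EMIT:P3(v=30,ok=T)] out:-; bubbles=1
Tick 9: [PARSE:-, VALIDATE:-, TRANSFORM:P5(v=0,ok=F), EMIT:P4(v=0,ok=F)] out:P3(v=30); bubbles=2
Tick 10: [PARSE:-, VALIDATE:-, TRANSFORM:-, EMIT:P5(v=0,ok=F)] out:P4(v=0); bubbles=3
Tick 11: [PARSE:-, VALIDATE:-, TRANSFORM:-, EMIT:-] out:P5(v=0); bubbles=4
Total bubble-slots: 24

Answer: 24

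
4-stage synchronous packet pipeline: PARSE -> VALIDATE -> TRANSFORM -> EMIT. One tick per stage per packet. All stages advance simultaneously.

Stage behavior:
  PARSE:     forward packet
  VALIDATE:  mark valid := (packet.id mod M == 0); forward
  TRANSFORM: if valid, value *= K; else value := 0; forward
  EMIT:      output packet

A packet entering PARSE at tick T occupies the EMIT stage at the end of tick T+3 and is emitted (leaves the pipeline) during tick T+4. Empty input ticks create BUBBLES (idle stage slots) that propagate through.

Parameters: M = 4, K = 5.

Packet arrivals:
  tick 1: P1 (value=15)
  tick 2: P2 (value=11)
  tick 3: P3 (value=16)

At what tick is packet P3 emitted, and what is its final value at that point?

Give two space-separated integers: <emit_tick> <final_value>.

Tick 1: [PARSE:P1(v=15,ok=F), VALIDATE:-, TRANSFORM:-, EMIT:-] out:-; in:P1
Tick 2: [PARSE:P2(v=11,ok=F), VALIDATE:P1(v=15,ok=F), TRANSFORM:-, EMIT:-] out:-; in:P2
Tick 3: [PARSE:P3(v=16,ok=F), VALIDATE:P2(v=11,ok=F), TRANSFORM:P1(v=0,ok=F), EMIT:-] out:-; in:P3
Tick 4: [PARSE:-, VALIDATE:P3(v=16,ok=F), TRANSFORM:P2(v=0,ok=F), EMIT:P1(v=0,ok=F)] out:-; in:-
Tick 5: [PARSE:-, VALIDATE:-, TRANSFORM:P3(v=0,ok=F), EMIT:P2(v=0,ok=F)] out:P1(v=0); in:-
Tick 6: [PARSE:-, VALIDATE:-, TRANSFORM:-, EMIT:P3(v=0,ok=F)] out:P2(v=0); in:-
Tick 7: [PARSE:-, VALIDATE:-, TRANSFORM:-, EMIT:-] out:P3(v=0); in:-
P3: arrives tick 3, valid=False (id=3, id%4=3), emit tick 7, final value 0

Answer: 7 0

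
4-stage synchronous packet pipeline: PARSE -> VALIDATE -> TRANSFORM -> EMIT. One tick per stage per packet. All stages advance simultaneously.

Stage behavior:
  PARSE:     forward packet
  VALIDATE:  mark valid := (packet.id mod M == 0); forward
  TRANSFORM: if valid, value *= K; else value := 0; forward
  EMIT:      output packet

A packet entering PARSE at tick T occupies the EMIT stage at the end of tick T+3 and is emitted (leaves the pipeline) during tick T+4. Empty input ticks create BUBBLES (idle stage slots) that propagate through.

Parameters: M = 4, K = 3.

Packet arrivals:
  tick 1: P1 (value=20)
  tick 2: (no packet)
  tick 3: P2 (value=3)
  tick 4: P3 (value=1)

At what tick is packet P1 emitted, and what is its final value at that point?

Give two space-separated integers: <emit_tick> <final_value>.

Tick 1: [PARSE:P1(v=20,ok=F), VALIDATE:-, TRANSFORM:-, EMIT:-] out:-; in:P1
Tick 2: [PARSE:-, VALIDATE:P1(v=20,ok=F), TRANSFORM:-, EMIT:-] out:-; in:-
Tick 3: [PARSE:P2(v=3,ok=F), VALIDATE:-, TRANSFORM:P1(v=0,ok=F), EMIT:-] out:-; in:P2
Tick 4: [PARSE:P3(v=1,ok=F), VALIDATE:P2(v=3,ok=F), TRANSFORM:-, EMIT:P1(v=0,ok=F)] out:-; in:P3
Tick 5: [PARSE:-, VALIDATE:P3(v=1,ok=F), TRANSFORM:P2(v=0,ok=F), EMIT:-] out:P1(v=0); in:-
Tick 6: [PARSE:-, VALIDATE:-, TRANSFORM:P3(v=0,ok=F), EMIT:P2(v=0,ok=F)] out:-; in:-
Tick 7: [PARSE:-, VALIDATE:-, TRANSFORM:-, EMIT:P3(v=0,ok=F)] out:P2(v=0); in:-
Tick 8: [PARSE:-, VALIDATE:-, TRANSFORM:-, EMIT:-] out:P3(v=0); in:-
P1: arrives tick 1, valid=False (id=1, id%4=1), emit tick 5, final value 0

Answer: 5 0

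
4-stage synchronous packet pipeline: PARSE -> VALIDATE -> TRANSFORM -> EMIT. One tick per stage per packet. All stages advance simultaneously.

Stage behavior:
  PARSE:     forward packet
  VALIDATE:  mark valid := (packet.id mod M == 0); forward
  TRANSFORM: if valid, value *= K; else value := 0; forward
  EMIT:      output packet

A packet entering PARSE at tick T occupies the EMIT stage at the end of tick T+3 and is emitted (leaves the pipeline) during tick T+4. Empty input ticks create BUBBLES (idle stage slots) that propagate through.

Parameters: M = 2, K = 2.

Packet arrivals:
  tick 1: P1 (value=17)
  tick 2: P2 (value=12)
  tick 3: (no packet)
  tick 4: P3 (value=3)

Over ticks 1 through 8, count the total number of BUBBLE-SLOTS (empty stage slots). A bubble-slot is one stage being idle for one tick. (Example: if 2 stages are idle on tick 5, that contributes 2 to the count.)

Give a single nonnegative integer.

Answer: 20

Derivation:
Tick 1: [PARSE:P1(v=17,ok=F), VALIDATE:-, TRANSFORM:-, EMIT:-] out:-; bubbles=3
Tick 2: [PARSE:P2(v=12,ok=F), VALIDATE:P1(v=17,ok=F), TRANSFORM:-, EMIT:-] out:-; bubbles=2
Tick 3: [PARSE:-, VALIDATE:P2(v=12,ok=T), TRANSFORM:P1(v=0,ok=F), EMIT:-] out:-; bubbles=2
Tick 4: [PARSE:P3(v=3,ok=F), VALIDATE:-, TRANSFORM:P2(v=24,ok=T), EMIT:P1(v=0,ok=F)] out:-; bubbles=1
Tick 5: [PARSE:-, VALIDATE:P3(v=3,ok=F), TRANSFORM:-, EMIT:P2(v=24,ok=T)] out:P1(v=0); bubbles=2
Tick 6: [PARSE:-, VALIDATE:-, TRANSFORM:P3(v=0,ok=F), EMIT:-] out:P2(v=24); bubbles=3
Tick 7: [PARSE:-, VALIDATE:-, TRANSFORM:-, EMIT:P3(v=0,ok=F)] out:-; bubbles=3
Tick 8: [PARSE:-, VALIDATE:-, TRANSFORM:-, EMIT:-] out:P3(v=0); bubbles=4
Total bubble-slots: 20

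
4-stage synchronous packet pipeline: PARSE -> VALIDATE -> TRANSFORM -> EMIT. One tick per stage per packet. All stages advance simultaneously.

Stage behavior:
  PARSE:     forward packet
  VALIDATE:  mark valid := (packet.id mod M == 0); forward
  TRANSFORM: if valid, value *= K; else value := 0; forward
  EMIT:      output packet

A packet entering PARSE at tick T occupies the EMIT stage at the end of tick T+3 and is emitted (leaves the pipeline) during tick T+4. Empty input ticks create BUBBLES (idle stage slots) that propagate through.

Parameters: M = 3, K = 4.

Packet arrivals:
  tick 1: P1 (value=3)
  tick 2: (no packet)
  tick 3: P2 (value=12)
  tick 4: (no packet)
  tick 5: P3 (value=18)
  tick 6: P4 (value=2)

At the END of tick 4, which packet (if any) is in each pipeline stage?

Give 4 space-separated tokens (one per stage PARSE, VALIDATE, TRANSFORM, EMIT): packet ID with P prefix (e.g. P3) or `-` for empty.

Answer: - P2 - P1

Derivation:
Tick 1: [PARSE:P1(v=3,ok=F), VALIDATE:-, TRANSFORM:-, EMIT:-] out:-; in:P1
Tick 2: [PARSE:-, VALIDATE:P1(v=3,ok=F), TRANSFORM:-, EMIT:-] out:-; in:-
Tick 3: [PARSE:P2(v=12,ok=F), VALIDATE:-, TRANSFORM:P1(v=0,ok=F), EMIT:-] out:-; in:P2
Tick 4: [PARSE:-, VALIDATE:P2(v=12,ok=F), TRANSFORM:-, EMIT:P1(v=0,ok=F)] out:-; in:-
At end of tick 4: ['-', 'P2', '-', 'P1']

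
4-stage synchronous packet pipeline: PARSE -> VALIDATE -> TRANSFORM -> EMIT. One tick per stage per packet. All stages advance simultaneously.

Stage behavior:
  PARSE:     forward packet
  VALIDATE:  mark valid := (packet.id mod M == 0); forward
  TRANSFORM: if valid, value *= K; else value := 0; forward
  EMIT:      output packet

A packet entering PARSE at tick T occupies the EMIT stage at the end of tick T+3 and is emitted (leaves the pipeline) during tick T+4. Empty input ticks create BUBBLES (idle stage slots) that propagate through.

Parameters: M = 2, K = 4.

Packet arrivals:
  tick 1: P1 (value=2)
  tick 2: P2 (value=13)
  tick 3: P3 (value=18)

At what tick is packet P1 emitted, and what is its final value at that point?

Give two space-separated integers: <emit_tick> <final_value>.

Tick 1: [PARSE:P1(v=2,ok=F), VALIDATE:-, TRANSFORM:-, EMIT:-] out:-; in:P1
Tick 2: [PARSE:P2(v=13,ok=F), VALIDATE:P1(v=2,ok=F), TRANSFORM:-, EMIT:-] out:-; in:P2
Tick 3: [PARSE:P3(v=18,ok=F), VALIDATE:P2(v=13,ok=T), TRANSFORM:P1(v=0,ok=F), EMIT:-] out:-; in:P3
Tick 4: [PARSE:-, VALIDATE:P3(v=18,ok=F), TRANSFORM:P2(v=52,ok=T), EMIT:P1(v=0,ok=F)] out:-; in:-
Tick 5: [PARSE:-, VALIDATE:-, TRANSFORM:P3(v=0,ok=F), EMIT:P2(v=52,ok=T)] out:P1(v=0); in:-
Tick 6: [PARSE:-, VALIDATE:-, TRANSFORM:-, EMIT:P3(v=0,ok=F)] out:P2(v=52); in:-
Tick 7: [PARSE:-, VALIDATE:-, TRANSFORM:-, EMIT:-] out:P3(v=0); in:-
P1: arrives tick 1, valid=False (id=1, id%2=1), emit tick 5, final value 0

Answer: 5 0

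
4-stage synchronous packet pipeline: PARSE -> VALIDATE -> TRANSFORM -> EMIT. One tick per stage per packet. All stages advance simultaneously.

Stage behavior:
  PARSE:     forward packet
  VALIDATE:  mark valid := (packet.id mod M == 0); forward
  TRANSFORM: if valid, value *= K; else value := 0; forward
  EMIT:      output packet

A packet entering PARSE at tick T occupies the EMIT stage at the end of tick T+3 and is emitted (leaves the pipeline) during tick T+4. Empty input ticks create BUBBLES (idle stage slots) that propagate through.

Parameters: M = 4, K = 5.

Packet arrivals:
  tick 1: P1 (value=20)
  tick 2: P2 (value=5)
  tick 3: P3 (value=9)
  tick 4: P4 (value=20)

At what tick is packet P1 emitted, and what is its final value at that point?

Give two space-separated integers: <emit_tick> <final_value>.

Answer: 5 0

Derivation:
Tick 1: [PARSE:P1(v=20,ok=F), VALIDATE:-, TRANSFORM:-, EMIT:-] out:-; in:P1
Tick 2: [PARSE:P2(v=5,ok=F), VALIDATE:P1(v=20,ok=F), TRANSFORM:-, EMIT:-] out:-; in:P2
Tick 3: [PARSE:P3(v=9,ok=F), VALIDATE:P2(v=5,ok=F), TRANSFORM:P1(v=0,ok=F), EMIT:-] out:-; in:P3
Tick 4: [PARSE:P4(v=20,ok=F), VALIDATE:P3(v=9,ok=F), TRANSFORM:P2(v=0,ok=F), EMIT:P1(v=0,ok=F)] out:-; in:P4
Tick 5: [PARSE:-, VALIDATE:P4(v=20,ok=T), TRANSFORM:P3(v=0,ok=F), EMIT:P2(v=0,ok=F)] out:P1(v=0); in:-
Tick 6: [PARSE:-, VALIDATE:-, TRANSFORM:P4(v=100,ok=T), EMIT:P3(v=0,ok=F)] out:P2(v=0); in:-
Tick 7: [PARSE:-, VALIDATE:-, TRANSFORM:-, EMIT:P4(v=100,ok=T)] out:P3(v=0); in:-
Tick 8: [PARSE:-, VALIDATE:-, TRANSFORM:-, EMIT:-] out:P4(v=100); in:-
P1: arrives tick 1, valid=False (id=1, id%4=1), emit tick 5, final value 0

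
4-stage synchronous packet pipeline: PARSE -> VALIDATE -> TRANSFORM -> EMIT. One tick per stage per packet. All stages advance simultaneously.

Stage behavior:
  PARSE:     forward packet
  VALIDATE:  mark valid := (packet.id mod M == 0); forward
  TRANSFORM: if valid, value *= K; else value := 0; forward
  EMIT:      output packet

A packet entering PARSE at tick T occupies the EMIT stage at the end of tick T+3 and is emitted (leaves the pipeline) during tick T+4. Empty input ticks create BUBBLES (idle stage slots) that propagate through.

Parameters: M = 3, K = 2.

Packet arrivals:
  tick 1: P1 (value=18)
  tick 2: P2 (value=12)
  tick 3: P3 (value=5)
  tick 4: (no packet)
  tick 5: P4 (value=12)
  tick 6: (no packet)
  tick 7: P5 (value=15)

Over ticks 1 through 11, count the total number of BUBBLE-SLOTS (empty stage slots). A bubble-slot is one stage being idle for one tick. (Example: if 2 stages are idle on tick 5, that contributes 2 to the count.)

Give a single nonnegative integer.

Answer: 24

Derivation:
Tick 1: [PARSE:P1(v=18,ok=F), VALIDATE:-, TRANSFORM:-, EMIT:-] out:-; bubbles=3
Tick 2: [PARSE:P2(v=12,ok=F), VALIDATE:P1(v=18,ok=F), TRANSFORM:-, EMIT:-] out:-; bubbles=2
Tick 3: [PARSE:P3(v=5,ok=F), VALIDATE:P2(v=12,ok=F), TRANSFORM:P1(v=0,ok=F), EMIT:-] out:-; bubbles=1
Tick 4: [PARSE:-, VALIDATE:P3(v=5,ok=T), TRANSFORM:P2(v=0,ok=F), EMIT:P1(v=0,ok=F)] out:-; bubbles=1
Tick 5: [PARSE:P4(v=12,ok=F), VALIDATE:-, TRANSFORM:P3(v=10,ok=T), EMIT:P2(v=0,ok=F)] out:P1(v=0); bubbles=1
Tick 6: [PARSE:-, VALIDATE:P4(v=12,ok=F), TRANSFORM:-, EMIT:P3(v=10,ok=T)] out:P2(v=0); bubbles=2
Tick 7: [PARSE:P5(v=15,ok=F), VALIDATE:-, TRANSFORM:P4(v=0,ok=F), EMIT:-] out:P3(v=10); bubbles=2
Tick 8: [PARSE:-, VALIDATE:P5(v=15,ok=F), TRANSFORM:-, EMIT:P4(v=0,ok=F)] out:-; bubbles=2
Tick 9: [PARSE:-, VALIDATE:-, TRANSFORM:P5(v=0,ok=F), EMIT:-] out:P4(v=0); bubbles=3
Tick 10: [PARSE:-, VALIDATE:-, TRANSFORM:-, EMIT:P5(v=0,ok=F)] out:-; bubbles=3
Tick 11: [PARSE:-, VALIDATE:-, TRANSFORM:-, EMIT:-] out:P5(v=0); bubbles=4
Total bubble-slots: 24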